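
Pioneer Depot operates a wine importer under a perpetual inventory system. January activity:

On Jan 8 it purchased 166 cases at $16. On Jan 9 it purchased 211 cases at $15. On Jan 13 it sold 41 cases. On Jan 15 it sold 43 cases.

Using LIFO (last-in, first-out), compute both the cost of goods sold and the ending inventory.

COGS = $1,260; ending inventory = $4,561

Jan 13, 41 sold [LIFO — newest first]: 41 @ $15 = $615
Jan 15, 43 sold [LIFO — newest first]: 43 @ $15 = $645
Total COGS = $615 + $645 = $1,260
Ending inventory: 166 @ $16 + 127 @ $15 = $4,561
Check: goods available $5,821 = COGS $1,260 + ending $4,561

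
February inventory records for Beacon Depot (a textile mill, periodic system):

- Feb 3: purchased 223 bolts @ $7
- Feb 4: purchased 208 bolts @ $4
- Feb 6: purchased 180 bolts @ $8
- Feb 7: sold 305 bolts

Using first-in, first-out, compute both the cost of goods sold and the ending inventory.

COGS = $1,889; ending inventory = $1,944

Feb 7, 305 sold [FIFO — oldest first]: 223 @ $7 + 82 @ $4 = $1,889
Ending inventory: 126 @ $4 + 180 @ $8 = $1,944
Check: goods available $3,833 = COGS $1,889 + ending $1,944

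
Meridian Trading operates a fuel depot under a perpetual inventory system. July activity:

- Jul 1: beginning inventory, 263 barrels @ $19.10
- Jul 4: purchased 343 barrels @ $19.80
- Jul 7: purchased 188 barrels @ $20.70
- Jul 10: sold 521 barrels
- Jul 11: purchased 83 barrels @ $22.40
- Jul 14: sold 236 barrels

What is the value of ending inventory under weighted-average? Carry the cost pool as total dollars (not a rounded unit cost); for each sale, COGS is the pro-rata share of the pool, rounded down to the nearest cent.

Ending inventory = $2,447.02

After Jul 1: 263 on hand, pool $5,023.30 (≈ $19.1000 each)
After Jul 4: 606 on hand, pool $11,814.70 (≈ $19.4962 each)
After Jul 7: 794 on hand, pool $15,706.30 (≈ $19.7812 each)
Jul 10, sell 521: 521/794 × $15,706.30 → $10,306.02
After Jul 11: 356 on hand, pool $7,259.48 (≈ $20.3918 each)
Jul 14, sell 236: 236/356 × $7,259.48 → $4,812.46
Total COGS = $10,306.02 + $4,812.46 = $15,118.48
Ending inventory (cost pool remaining) = $2,447.02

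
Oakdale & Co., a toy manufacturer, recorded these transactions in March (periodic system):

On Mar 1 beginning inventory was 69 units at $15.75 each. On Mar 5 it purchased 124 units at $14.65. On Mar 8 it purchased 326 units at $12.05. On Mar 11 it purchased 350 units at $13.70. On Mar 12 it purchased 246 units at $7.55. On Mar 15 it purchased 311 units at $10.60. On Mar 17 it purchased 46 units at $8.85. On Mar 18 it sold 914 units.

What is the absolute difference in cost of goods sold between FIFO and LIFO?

FIFO COGS: 69 @ $15.75 + 124 @ $14.65 + 326 @ $12.05 + 350 @ $13.70 + 45 @ $7.55 = $11,966.40
LIFO COGS: 46 @ $8.85 + 311 @ $10.60 + 246 @ $7.55 + 311 @ $13.70 = $9,821.70
Difference = |$11,966.40 − $9,821.70| = $2,144.70

$2,144.70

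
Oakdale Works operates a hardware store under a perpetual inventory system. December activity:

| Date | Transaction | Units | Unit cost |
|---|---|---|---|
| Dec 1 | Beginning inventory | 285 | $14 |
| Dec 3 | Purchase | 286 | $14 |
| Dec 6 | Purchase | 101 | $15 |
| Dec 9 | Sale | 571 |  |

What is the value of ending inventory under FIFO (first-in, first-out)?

Dec 9, 571 sold [FIFO — oldest first]: 285 @ $14 + 286 @ $14 = $7,994
Ending inventory: 101 @ $15 = $1,515

Ending inventory = $1,515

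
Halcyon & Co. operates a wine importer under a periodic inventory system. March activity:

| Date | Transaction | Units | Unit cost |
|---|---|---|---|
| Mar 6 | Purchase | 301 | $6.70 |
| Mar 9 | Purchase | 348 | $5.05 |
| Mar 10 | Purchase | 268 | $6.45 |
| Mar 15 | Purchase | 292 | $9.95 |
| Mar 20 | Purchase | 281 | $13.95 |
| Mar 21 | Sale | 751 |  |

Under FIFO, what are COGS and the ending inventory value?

COGS = $4,432.00; ending inventory = $7,896.05

Mar 21, 751 sold [FIFO — oldest first]: 301 @ $6.70 + 348 @ $5.05 + 102 @ $6.45 = $4,432.00
Ending inventory: 166 @ $6.45 + 292 @ $9.95 + 281 @ $13.95 = $7,896.05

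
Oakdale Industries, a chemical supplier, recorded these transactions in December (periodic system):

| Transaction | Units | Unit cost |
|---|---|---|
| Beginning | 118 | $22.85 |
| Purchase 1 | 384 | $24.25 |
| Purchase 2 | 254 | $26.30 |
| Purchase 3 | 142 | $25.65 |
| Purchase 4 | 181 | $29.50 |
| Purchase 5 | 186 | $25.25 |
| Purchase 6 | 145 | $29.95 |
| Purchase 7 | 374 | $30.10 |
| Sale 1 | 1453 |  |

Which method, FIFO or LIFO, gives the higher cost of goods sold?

LIFO

FIFO COGS: 118 @ $22.85 + 384 @ $24.25 + 254 @ $26.30 + 142 @ $25.65 + 181 @ $29.50 + 186 @ $25.25 + 145 @ $29.95 + 43 @ $30.10 = $38,003.85
LIFO COGS: 374 @ $30.10 + 145 @ $29.95 + 186 @ $25.25 + 181 @ $29.50 + 142 @ $25.65 + 254 @ $26.30 + 171 @ $24.25 = $40,105.40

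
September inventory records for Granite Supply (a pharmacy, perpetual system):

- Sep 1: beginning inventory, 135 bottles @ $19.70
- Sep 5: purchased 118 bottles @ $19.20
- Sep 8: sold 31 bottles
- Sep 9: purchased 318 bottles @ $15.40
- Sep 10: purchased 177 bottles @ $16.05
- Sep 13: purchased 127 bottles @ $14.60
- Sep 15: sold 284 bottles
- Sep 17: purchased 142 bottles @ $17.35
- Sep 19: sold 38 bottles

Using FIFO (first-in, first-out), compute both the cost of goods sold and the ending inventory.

COGS = $6,465.10; ending inventory = $10,515.95

Sep 8, 31 sold [FIFO — oldest first]: 31 @ $19.70 = $610.70
Sep 15, 284 sold [FIFO — oldest first]: 104 @ $19.70 + 118 @ $19.20 + 62 @ $15.40 = $5,269.20
Sep 19, 38 sold [FIFO — oldest first]: 38 @ $15.40 = $585.20
Total COGS = $610.70 + $5,269.20 + $585.20 = $6,465.10
Ending inventory: 218 @ $15.40 + 177 @ $16.05 + 127 @ $14.60 + 142 @ $17.35 = $10,515.95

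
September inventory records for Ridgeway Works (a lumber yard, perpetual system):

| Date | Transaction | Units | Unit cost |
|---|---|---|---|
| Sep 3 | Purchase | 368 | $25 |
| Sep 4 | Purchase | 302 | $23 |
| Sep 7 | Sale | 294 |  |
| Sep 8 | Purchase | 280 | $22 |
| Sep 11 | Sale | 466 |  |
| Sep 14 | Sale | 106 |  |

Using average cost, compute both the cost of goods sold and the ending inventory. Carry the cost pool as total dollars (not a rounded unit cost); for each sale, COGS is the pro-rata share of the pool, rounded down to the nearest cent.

After Sep 3: 368 on hand, pool $9,200.00 (≈ $25.0000 each)
After Sep 4: 670 on hand, pool $16,146.00 (≈ $24.0985 each)
Sep 7, sell 294: 294/670 × $16,146.00 → $7,084.96
After Sep 8: 656 on hand, pool $15,221.04 (≈ $23.2028 each)
Sep 11, sell 466: 466/656 × $15,221.04 → $10,812.50
Sep 14, sell 106: 106/190 × $4,408.54 → $2,459.50
Total COGS = $7,084.96 + $10,812.50 + $2,459.50 = $20,356.96
Ending inventory (cost pool remaining) = $1,949.04

COGS = $20,356.96; ending inventory = $1,949.04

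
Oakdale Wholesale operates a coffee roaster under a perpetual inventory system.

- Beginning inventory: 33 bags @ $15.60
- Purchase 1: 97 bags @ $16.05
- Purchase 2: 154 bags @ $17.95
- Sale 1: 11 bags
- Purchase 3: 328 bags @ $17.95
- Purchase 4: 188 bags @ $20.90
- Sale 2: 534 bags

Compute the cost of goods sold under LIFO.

Sale 1 (11) [LIFO — newest first]: 11 @ $17.95 = $197.45
Sale 2 (534) [LIFO — newest first]: 188 @ $20.90 + 328 @ $17.95 + 18 @ $17.95 = $10,139.90
Total COGS = $197.45 + $10,139.90 = $10,337.35
Ending inventory: 33 @ $15.60 + 97 @ $16.05 + 125 @ $17.95 = $4,315.40
Check: goods available $14,652.75 = COGS $10,337.35 + ending $4,315.40

COGS = $10,337.35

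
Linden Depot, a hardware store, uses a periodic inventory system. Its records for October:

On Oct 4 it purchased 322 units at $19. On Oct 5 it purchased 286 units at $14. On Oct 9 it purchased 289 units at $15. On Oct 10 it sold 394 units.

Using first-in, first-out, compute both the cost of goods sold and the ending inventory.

COGS = $7,126; ending inventory = $7,331

Oct 10, 394 sold [FIFO — oldest first]: 322 @ $19 + 72 @ $14 = $7,126
Ending inventory: 214 @ $14 + 289 @ $15 = $7,331
Check: goods available $14,457 = COGS $7,126 + ending $7,331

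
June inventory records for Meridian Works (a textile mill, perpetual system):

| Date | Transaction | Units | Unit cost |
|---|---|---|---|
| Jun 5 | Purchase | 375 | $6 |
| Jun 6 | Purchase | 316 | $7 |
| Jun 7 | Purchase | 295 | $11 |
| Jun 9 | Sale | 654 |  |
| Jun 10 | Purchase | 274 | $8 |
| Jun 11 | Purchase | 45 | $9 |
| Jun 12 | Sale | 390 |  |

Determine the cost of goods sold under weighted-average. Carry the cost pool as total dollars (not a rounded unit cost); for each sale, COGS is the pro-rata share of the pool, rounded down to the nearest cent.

After Jun 5: 375 on hand, pool $2,250.00 (≈ $6.0000 each)
After Jun 6: 691 on hand, pool $4,462.00 (≈ $6.4573 each)
After Jun 7: 986 on hand, pool $7,707.00 (≈ $7.8164 each)
Jun 9, sell 654: 654/986 × $7,707.00 → $5,111.94
After Jun 10: 606 on hand, pool $4,787.06 (≈ $7.8994 each)
After Jun 11: 651 on hand, pool $5,192.06 (≈ $7.9755 each)
Jun 12, sell 390: 390/651 × $5,192.06 → $3,110.45
Total COGS = $5,111.94 + $3,110.45 = $8,222.39
Ending inventory (cost pool remaining) = $2,081.61
Check: goods available $10,304.00 = COGS $8,222.39 + ending $2,081.61

COGS = $8,222.39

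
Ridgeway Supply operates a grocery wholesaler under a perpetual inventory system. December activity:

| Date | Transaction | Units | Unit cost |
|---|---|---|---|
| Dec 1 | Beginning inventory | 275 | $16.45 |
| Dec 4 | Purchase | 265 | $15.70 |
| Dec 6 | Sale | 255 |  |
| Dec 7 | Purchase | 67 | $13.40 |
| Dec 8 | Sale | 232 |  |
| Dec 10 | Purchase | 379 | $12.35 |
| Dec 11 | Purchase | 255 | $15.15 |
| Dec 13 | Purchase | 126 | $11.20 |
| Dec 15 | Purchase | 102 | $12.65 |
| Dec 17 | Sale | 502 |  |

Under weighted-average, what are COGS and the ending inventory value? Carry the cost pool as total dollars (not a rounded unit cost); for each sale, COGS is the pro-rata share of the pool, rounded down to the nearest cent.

COGS = $14,417.35; ending inventory = $6,410.10

After Dec 1: 275 on hand, pool $4,523.75 (≈ $16.4500 each)
After Dec 4: 540 on hand, pool $8,684.25 (≈ $16.0819 each)
Dec 6, sell 255: 255/540 × $8,684.25 → $4,100.89
After Dec 7: 352 on hand, pool $5,481.16 (≈ $15.5715 each)
Dec 8, sell 232: 232/352 × $5,481.16 → $3,612.58
After Dec 10: 499 on hand, pool $6,549.23 (≈ $13.1247 each)
After Dec 11: 754 on hand, pool $10,412.48 (≈ $13.8097 each)
After Dec 13: 880 on hand, pool $11,823.68 (≈ $13.4360 each)
After Dec 15: 982 on hand, pool $13,113.98 (≈ $13.3544 each)
Dec 17, sell 502: 502/982 × $13,113.98 → $6,703.88
Total COGS = $4,100.89 + $3,612.58 + $6,703.88 = $14,417.35
Ending inventory (cost pool remaining) = $6,410.10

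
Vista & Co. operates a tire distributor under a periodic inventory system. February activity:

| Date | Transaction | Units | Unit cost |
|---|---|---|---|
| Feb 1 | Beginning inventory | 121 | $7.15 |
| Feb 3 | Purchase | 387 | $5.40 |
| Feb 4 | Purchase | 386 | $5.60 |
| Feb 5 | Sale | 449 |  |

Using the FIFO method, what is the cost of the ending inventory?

Ending inventory = $2,480.20

Feb 5, 449 sold [FIFO — oldest first]: 121 @ $7.15 + 328 @ $5.40 = $2,636.35
Ending inventory: 59 @ $5.40 + 386 @ $5.60 = $2,480.20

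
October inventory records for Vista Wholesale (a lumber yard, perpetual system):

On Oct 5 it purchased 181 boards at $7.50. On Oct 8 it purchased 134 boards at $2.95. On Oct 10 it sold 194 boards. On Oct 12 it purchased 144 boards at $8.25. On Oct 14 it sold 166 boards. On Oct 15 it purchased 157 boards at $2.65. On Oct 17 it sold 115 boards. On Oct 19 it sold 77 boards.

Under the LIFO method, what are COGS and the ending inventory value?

Oct 10, 194 sold [LIFO — newest first]: 134 @ $2.95 + 60 @ $7.50 = $845.30
Oct 14, 166 sold [LIFO — newest first]: 144 @ $8.25 + 22 @ $7.50 = $1,353.00
Oct 17, 115 sold [LIFO — newest first]: 115 @ $2.65 = $304.75
Oct 19, 77 sold [LIFO — newest first]: 42 @ $2.65 + 35 @ $7.50 = $373.80
Total COGS = $845.30 + $1,353.00 + $304.75 + $373.80 = $2,876.85
Ending inventory: 64 @ $7.50 = $480.00
Check: goods available $3,356.85 = COGS $2,876.85 + ending $480.00

COGS = $2,876.85; ending inventory = $480.00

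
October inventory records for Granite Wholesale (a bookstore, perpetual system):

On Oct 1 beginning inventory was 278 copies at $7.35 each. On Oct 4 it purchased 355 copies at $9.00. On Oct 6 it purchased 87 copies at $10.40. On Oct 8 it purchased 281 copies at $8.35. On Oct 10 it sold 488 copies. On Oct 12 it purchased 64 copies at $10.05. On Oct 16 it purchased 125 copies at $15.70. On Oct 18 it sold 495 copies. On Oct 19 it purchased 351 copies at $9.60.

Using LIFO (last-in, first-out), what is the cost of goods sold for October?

COGS = $9,573.70

Oct 10, 488 sold [LIFO — newest first]: 281 @ $8.35 + 87 @ $10.40 + 120 @ $9.00 = $4,331.15
Oct 18, 495 sold [LIFO — newest first]: 125 @ $15.70 + 64 @ $10.05 + 235 @ $9.00 + 71 @ $7.35 = $5,242.55
Total COGS = $4,331.15 + $5,242.55 = $9,573.70
Ending inventory: 207 @ $7.35 + 351 @ $9.60 = $4,891.05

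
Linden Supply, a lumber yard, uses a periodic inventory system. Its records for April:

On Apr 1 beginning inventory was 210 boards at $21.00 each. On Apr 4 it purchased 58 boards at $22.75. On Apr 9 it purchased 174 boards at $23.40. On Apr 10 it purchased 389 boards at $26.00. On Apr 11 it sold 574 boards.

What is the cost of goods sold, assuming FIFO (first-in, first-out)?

COGS = $13,233.10

Apr 11, 574 sold [FIFO — oldest first]: 210 @ $21.00 + 58 @ $22.75 + 174 @ $23.40 + 132 @ $26.00 = $13,233.10
Ending inventory: 257 @ $26.00 = $6,682.00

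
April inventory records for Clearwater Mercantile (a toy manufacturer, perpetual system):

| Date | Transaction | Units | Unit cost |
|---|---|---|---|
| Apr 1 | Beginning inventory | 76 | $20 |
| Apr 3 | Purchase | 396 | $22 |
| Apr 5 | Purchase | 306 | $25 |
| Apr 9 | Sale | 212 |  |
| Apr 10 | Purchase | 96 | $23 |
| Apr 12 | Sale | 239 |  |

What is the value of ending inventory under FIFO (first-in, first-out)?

Apr 9, 212 sold [FIFO — oldest first]: 76 @ $20 + 136 @ $22 = $4,512
Apr 12, 239 sold [FIFO — oldest first]: 239 @ $22 = $5,258
Total COGS = $4,512 + $5,258 = $9,770
Ending inventory: 21 @ $22 + 306 @ $25 + 96 @ $23 = $10,320
Check: goods available $20,090 = COGS $9,770 + ending $10,320

Ending inventory = $10,320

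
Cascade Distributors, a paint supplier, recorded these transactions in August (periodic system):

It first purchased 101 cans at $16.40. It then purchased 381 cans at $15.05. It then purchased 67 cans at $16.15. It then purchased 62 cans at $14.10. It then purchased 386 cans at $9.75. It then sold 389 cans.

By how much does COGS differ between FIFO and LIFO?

$2,185.00

FIFO COGS: 101 @ $16.40 + 288 @ $15.05 = $5,990.80
LIFO COGS: 386 @ $9.75 + 3 @ $14.10 = $3,805.80
Difference = |$5,990.80 − $3,805.80| = $2,185.00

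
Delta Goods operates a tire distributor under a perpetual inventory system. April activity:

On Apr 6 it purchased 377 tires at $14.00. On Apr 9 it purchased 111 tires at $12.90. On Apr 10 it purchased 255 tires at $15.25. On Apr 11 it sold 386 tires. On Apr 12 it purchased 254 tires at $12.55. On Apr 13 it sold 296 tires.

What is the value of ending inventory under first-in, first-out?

Apr 11, 386 sold [FIFO — oldest first]: 377 @ $14.00 + 9 @ $12.90 = $5,394.10
Apr 13, 296 sold [FIFO — oldest first]: 102 @ $12.90 + 194 @ $15.25 = $4,274.30
Total COGS = $5,394.10 + $4,274.30 = $9,668.40
Ending inventory: 61 @ $15.25 + 254 @ $12.55 = $4,117.95

Ending inventory = $4,117.95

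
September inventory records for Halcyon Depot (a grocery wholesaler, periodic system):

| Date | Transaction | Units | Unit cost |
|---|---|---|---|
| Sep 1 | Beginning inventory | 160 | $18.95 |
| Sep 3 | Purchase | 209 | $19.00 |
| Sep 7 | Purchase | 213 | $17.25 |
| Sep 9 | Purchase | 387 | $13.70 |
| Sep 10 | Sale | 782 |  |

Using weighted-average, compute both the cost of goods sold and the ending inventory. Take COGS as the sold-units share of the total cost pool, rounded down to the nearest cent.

Sep 10, sell 782: 782/969 × $15,979.15 → $12,895.45
Ending inventory (cost pool remaining) = $3,083.70
Check: goods available $15,979.15 = COGS $12,895.45 + ending $3,083.70

COGS = $12,895.45; ending inventory = $3,083.70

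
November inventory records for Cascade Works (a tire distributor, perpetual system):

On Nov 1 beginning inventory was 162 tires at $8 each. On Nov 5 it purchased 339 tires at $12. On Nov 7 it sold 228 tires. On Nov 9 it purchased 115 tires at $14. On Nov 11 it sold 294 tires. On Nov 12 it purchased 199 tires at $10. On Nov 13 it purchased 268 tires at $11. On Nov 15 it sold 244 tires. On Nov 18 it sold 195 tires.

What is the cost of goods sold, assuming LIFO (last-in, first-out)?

Nov 7, 228 sold [LIFO — newest first]: 228 @ $12 = $2,736
Nov 11, 294 sold [LIFO — newest first]: 115 @ $14 + 111 @ $12 + 68 @ $8 = $3,486
Nov 15, 244 sold [LIFO — newest first]: 244 @ $11 = $2,684
Nov 18, 195 sold [LIFO — newest first]: 24 @ $11 + 171 @ $10 = $1,974
Total COGS = $2,736 + $3,486 + $2,684 + $1,974 = $10,880
Ending inventory: 94 @ $8 + 28 @ $10 = $1,032

COGS = $10,880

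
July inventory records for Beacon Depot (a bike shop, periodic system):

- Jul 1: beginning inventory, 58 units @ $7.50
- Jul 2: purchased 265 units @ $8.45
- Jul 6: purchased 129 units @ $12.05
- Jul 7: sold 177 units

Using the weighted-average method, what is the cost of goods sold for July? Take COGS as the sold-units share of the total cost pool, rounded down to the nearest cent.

Jul 7, sell 177: 177/452 × $4,228.70 → $1,655.92
Ending inventory (cost pool remaining) = $2,572.78
Check: goods available $4,228.70 = COGS $1,655.92 + ending $2,572.78

COGS = $1,655.92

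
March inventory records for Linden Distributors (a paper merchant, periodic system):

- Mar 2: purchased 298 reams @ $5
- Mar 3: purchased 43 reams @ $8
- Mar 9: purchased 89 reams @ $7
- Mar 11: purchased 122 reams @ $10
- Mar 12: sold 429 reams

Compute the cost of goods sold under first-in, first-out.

Mar 12, 429 sold [FIFO — oldest first]: 298 @ $5 + 43 @ $8 + 88 @ $7 = $2,450
Ending inventory: 1 @ $7 + 122 @ $10 = $1,227
Check: goods available $3,677 = COGS $2,450 + ending $1,227

COGS = $2,450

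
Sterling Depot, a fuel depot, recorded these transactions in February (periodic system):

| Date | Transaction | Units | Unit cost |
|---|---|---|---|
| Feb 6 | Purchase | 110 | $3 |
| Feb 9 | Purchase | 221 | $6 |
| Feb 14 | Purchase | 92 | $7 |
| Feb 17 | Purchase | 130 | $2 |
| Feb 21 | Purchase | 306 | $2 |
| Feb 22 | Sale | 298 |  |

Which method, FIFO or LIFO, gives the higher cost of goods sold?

FIFO COGS: 110 @ $3 + 188 @ $6 = $1,458
LIFO COGS: 298 @ $2 = $596

FIFO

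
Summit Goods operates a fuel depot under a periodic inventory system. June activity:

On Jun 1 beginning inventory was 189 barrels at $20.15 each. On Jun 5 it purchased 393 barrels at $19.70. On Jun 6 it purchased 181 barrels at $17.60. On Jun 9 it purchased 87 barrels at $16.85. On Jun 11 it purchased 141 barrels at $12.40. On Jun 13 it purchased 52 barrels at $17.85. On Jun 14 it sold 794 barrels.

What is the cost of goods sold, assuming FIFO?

Jun 14, 794 sold [FIFO — oldest first]: 189 @ $20.15 + 393 @ $19.70 + 181 @ $17.60 + 31 @ $16.85 = $15,258.40
Ending inventory: 56 @ $16.85 + 141 @ $12.40 + 52 @ $17.85 = $3,620.20
Check: goods available $18,878.60 = COGS $15,258.40 + ending $3,620.20

COGS = $15,258.40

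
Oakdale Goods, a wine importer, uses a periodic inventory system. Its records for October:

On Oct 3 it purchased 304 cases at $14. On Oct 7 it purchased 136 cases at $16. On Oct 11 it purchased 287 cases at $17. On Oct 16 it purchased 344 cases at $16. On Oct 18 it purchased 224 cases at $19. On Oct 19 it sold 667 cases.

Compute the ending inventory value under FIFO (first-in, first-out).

Oct 19, 667 sold [FIFO — oldest first]: 304 @ $14 + 136 @ $16 + 227 @ $17 = $10,291
Ending inventory: 60 @ $17 + 344 @ $16 + 224 @ $19 = $10,780
Check: goods available $21,071 = COGS $10,291 + ending $10,780

Ending inventory = $10,780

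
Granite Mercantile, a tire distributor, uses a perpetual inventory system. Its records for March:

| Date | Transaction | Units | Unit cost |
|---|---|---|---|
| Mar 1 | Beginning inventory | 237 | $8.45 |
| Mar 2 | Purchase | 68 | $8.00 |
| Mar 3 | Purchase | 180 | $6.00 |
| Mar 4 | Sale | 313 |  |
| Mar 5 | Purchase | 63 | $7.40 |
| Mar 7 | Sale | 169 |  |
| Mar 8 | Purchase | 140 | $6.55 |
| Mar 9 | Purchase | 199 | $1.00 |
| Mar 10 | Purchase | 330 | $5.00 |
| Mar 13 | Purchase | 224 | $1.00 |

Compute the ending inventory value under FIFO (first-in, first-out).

Ending inventory = $3,474.20

Mar 4, 313 sold [FIFO — oldest first]: 237 @ $8.45 + 68 @ $8.00 + 8 @ $6.00 = $2,594.65
Mar 7, 169 sold [FIFO — oldest first]: 169 @ $6.00 = $1,014.00
Total COGS = $2,594.65 + $1,014.00 = $3,608.65
Ending inventory: 3 @ $6.00 + 63 @ $7.40 + 140 @ $6.55 + 199 @ $1.00 + 330 @ $5.00 + 224 @ $1.00 = $3,474.20
Check: goods available $7,082.85 = COGS $3,608.65 + ending $3,474.20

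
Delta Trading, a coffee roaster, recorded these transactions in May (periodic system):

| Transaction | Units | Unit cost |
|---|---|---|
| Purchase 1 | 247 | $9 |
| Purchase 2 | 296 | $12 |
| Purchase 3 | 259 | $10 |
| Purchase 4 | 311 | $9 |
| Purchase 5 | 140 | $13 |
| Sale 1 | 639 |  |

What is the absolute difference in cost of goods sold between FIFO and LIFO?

FIFO COGS: 247 @ $9 + 296 @ $12 + 96 @ $10 = $6,735
LIFO COGS: 140 @ $13 + 311 @ $9 + 188 @ $10 = $6,499
Difference = |$6,735 − $6,499| = $236

$236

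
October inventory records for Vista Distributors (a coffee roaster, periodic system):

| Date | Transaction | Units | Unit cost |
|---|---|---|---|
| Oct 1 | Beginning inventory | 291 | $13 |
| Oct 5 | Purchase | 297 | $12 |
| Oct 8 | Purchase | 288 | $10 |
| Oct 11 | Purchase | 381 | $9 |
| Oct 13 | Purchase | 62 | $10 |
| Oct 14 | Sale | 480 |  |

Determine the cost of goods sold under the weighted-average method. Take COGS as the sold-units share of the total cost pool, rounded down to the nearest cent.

COGS = $5,195.20

Oct 14, sell 480: 480/1319 × $14,276.00 → $5,195.20
Ending inventory (cost pool remaining) = $9,080.80
Check: goods available $14,276.00 = COGS $5,195.20 + ending $9,080.80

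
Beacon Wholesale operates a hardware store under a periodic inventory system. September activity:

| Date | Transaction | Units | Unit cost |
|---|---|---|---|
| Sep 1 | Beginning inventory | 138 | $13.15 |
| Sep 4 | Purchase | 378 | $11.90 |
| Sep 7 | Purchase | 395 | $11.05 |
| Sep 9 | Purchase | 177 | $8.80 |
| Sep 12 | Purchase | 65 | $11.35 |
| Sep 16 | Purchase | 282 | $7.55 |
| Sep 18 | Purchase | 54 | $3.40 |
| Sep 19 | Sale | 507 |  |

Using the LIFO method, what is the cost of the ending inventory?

Sep 19, 507 sold [LIFO — newest first]: 54 @ $3.40 + 282 @ $7.55 + 65 @ $11.35 + 106 @ $8.80 = $3,983.25
Ending inventory: 138 @ $13.15 + 378 @ $11.90 + 395 @ $11.05 + 71 @ $8.80 = $11,302.45
Check: goods available $15,285.70 = COGS $3,983.25 + ending $11,302.45

Ending inventory = $11,302.45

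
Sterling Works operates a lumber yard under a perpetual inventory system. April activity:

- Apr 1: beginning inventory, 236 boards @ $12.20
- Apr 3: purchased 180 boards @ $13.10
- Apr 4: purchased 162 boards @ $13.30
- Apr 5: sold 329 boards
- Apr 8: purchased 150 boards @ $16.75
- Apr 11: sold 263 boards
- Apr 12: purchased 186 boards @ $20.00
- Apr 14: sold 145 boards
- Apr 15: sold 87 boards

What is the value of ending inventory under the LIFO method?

Apr 5, 329 sold [LIFO — newest first]: 162 @ $13.30 + 167 @ $13.10 = $4,342.30
Apr 11, 263 sold [LIFO — newest first]: 150 @ $16.75 + 13 @ $13.10 + 100 @ $12.20 = $3,902.80
Apr 14, 145 sold [LIFO — newest first]: 145 @ $20.00 = $2,900.00
Apr 15, 87 sold [LIFO — newest first]: 41 @ $20.00 + 46 @ $12.20 = $1,381.20
Total COGS = $4,342.30 + $3,902.80 + $2,900.00 + $1,381.20 = $12,526.30
Ending inventory: 90 @ $12.20 = $1,098.00
Check: goods available $13,624.30 = COGS $12,526.30 + ending $1,098.00

Ending inventory = $1,098.00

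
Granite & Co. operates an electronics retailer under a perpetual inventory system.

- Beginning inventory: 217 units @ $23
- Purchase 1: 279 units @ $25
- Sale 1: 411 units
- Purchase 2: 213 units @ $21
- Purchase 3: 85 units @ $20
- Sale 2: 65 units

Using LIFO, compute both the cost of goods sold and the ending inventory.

Sale 1 (411) [LIFO — newest first]: 279 @ $25 + 132 @ $23 = $10,011
Sale 2 (65) [LIFO — newest first]: 65 @ $20 = $1,300
Total COGS = $10,011 + $1,300 = $11,311
Ending inventory: 85 @ $23 + 213 @ $21 + 20 @ $20 = $6,828

COGS = $11,311; ending inventory = $6,828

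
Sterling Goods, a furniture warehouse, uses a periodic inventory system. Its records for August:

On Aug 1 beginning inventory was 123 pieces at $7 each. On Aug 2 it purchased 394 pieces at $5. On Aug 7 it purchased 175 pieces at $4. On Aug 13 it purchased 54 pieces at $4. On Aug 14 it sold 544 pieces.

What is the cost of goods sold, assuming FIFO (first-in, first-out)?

Aug 14, 544 sold [FIFO — oldest first]: 123 @ $7 + 394 @ $5 + 27 @ $4 = $2,939
Ending inventory: 148 @ $4 + 54 @ $4 = $808
Check: goods available $3,747 = COGS $2,939 + ending $808

COGS = $2,939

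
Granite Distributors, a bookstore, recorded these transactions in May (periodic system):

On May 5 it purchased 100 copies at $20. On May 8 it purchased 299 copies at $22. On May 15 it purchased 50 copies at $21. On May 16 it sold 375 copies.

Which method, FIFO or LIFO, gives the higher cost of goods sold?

FIFO COGS: 100 @ $20 + 275 @ $22 = $8,050
LIFO COGS: 50 @ $21 + 299 @ $22 + 26 @ $20 = $8,148

LIFO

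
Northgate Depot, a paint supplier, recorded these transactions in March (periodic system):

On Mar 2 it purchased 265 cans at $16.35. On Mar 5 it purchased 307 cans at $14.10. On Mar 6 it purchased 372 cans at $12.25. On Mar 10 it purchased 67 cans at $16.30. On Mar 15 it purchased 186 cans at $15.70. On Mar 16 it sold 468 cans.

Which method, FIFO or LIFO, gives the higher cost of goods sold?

FIFO

FIFO COGS: 265 @ $16.35 + 203 @ $14.10 = $7,195.05
LIFO COGS: 186 @ $15.70 + 67 @ $16.30 + 215 @ $12.25 = $6,646.05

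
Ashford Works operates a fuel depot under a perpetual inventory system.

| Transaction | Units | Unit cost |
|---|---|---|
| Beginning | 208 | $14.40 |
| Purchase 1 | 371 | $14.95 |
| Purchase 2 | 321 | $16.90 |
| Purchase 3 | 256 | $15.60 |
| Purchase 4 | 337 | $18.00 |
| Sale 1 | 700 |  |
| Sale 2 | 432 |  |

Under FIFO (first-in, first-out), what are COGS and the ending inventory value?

Sale 1 (700) [FIFO — oldest first]: 208 @ $14.40 + 371 @ $14.95 + 121 @ $16.90 = $10,586.55
Sale 2 (432) [FIFO — oldest first]: 200 @ $16.90 + 232 @ $15.60 = $6,999.20
Total COGS = $10,586.55 + $6,999.20 = $17,585.75
Ending inventory: 24 @ $15.60 + 337 @ $18.00 = $6,440.40

COGS = $17,585.75; ending inventory = $6,440.40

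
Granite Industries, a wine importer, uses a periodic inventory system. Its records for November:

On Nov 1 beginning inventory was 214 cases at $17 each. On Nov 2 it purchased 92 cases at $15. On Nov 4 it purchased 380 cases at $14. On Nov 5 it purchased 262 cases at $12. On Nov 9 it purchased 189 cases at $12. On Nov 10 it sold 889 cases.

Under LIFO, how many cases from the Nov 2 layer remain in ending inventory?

34

Nov 10, 889 sold [LIFO — newest first]: 189 @ $12 + 262 @ $12 + 380 @ $14 + 58 @ $15 = $11,602
Ending inventory: 214 @ $17 + 34 @ $15 = $4,148
Check: goods available $15,750 = COGS $11,602 + ending $4,148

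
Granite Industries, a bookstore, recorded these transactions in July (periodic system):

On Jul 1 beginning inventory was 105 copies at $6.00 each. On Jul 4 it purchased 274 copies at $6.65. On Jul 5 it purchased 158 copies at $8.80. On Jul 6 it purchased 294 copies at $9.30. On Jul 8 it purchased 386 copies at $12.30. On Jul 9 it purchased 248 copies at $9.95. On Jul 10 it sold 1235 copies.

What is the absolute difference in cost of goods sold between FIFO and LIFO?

FIFO COGS: 105 @ $6.00 + 274 @ $6.65 + 158 @ $8.80 + 294 @ $9.30 + 386 @ $12.30 + 18 @ $9.95 = $11,503.60
LIFO COGS: 248 @ $9.95 + 386 @ $12.30 + 294 @ $9.30 + 158 @ $8.80 + 149 @ $6.65 = $12,330.85
Difference = |$11,503.60 − $12,330.85| = $827.25

$827.25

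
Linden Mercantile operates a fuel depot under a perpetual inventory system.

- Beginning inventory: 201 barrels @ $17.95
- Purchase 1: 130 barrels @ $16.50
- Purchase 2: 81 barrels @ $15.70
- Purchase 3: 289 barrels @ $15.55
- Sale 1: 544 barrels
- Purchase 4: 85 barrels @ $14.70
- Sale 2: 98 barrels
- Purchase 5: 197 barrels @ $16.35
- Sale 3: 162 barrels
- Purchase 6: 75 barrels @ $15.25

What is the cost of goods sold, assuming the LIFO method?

COGS = $12,832.00

Sale 1 (544) [LIFO — newest first]: 289 @ $15.55 + 81 @ $15.70 + 130 @ $16.50 + 44 @ $17.95 = $8,700.45
Sale 2 (98) [LIFO — newest first]: 85 @ $14.70 + 13 @ $17.95 = $1,482.85
Sale 3 (162) [LIFO — newest first]: 162 @ $16.35 = $2,648.70
Total COGS = $8,700.45 + $1,482.85 + $2,648.70 = $12,832.00
Ending inventory: 144 @ $17.95 + 35 @ $16.35 + 75 @ $15.25 = $4,300.80
Check: goods available $17,132.80 = COGS $12,832.00 + ending $4,300.80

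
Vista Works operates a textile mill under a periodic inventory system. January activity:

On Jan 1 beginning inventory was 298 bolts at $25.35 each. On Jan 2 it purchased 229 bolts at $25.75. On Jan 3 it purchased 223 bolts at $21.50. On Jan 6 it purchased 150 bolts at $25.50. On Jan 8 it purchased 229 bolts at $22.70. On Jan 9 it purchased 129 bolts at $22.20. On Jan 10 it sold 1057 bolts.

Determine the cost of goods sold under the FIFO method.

COGS = $25,634.45

Jan 10, 1057 sold [FIFO — oldest first]: 298 @ $25.35 + 229 @ $25.75 + 223 @ $21.50 + 150 @ $25.50 + 157 @ $22.70 = $25,634.45
Ending inventory: 72 @ $22.70 + 129 @ $22.20 = $4,498.20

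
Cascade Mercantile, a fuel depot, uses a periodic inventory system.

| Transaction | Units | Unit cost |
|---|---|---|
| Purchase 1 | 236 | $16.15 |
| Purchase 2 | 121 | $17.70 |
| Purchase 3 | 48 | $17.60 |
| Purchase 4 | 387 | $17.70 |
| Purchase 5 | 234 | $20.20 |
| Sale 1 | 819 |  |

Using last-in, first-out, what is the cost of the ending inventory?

Ending inventory = $3,343.05

Sale 1 (819) [LIFO — newest first]: 234 @ $20.20 + 387 @ $17.70 + 48 @ $17.60 + 121 @ $17.70 + 29 @ $16.15 = $15,031.55
Ending inventory: 207 @ $16.15 = $3,343.05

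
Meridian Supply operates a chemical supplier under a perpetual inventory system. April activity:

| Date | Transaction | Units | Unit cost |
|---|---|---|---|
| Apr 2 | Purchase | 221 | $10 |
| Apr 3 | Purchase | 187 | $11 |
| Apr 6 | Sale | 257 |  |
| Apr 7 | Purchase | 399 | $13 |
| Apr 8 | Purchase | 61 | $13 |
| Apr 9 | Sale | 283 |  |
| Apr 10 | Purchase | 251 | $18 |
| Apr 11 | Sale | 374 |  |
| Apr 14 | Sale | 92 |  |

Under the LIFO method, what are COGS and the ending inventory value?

COGS = $13,635; ending inventory = $1,130

Apr 6, 257 sold [LIFO — newest first]: 187 @ $11 + 70 @ $10 = $2,757
Apr 9, 283 sold [LIFO — newest first]: 61 @ $13 + 222 @ $13 = $3,679
Apr 11, 374 sold [LIFO — newest first]: 251 @ $18 + 123 @ $13 = $6,117
Apr 14, 92 sold [LIFO — newest first]: 54 @ $13 + 38 @ $10 = $1,082
Total COGS = $2,757 + $3,679 + $6,117 + $1,082 = $13,635
Ending inventory: 113 @ $10 = $1,130
Check: goods available $14,765 = COGS $13,635 + ending $1,130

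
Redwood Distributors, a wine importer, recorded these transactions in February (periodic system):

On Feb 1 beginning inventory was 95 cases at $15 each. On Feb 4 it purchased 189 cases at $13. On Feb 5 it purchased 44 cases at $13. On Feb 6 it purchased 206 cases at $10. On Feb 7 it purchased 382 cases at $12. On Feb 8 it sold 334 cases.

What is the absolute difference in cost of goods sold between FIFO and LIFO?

FIFO COGS: 95 @ $15 + 189 @ $13 + 44 @ $13 + 6 @ $10 = $4,514
LIFO COGS: 334 @ $12 = $4,008
Difference = |$4,514 − $4,008| = $506

$506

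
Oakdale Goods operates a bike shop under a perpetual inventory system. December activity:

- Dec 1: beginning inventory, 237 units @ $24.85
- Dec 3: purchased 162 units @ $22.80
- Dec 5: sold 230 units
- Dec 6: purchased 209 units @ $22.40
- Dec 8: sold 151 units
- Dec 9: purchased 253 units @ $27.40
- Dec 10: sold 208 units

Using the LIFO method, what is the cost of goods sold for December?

COGS = $14,465.00

Dec 5, 230 sold [LIFO — newest first]: 162 @ $22.80 + 68 @ $24.85 = $5,383.40
Dec 8, 151 sold [LIFO — newest first]: 151 @ $22.40 = $3,382.40
Dec 10, 208 sold [LIFO — newest first]: 208 @ $27.40 = $5,699.20
Total COGS = $5,383.40 + $3,382.40 + $5,699.20 = $14,465.00
Ending inventory: 169 @ $24.85 + 58 @ $22.40 + 45 @ $27.40 = $6,731.85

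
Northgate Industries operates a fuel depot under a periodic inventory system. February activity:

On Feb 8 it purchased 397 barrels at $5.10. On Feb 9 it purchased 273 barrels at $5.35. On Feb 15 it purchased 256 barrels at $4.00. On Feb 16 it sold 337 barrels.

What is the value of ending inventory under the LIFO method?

Feb 16, 337 sold [LIFO — newest first]: 256 @ $4.00 + 81 @ $5.35 = $1,457.35
Ending inventory: 397 @ $5.10 + 192 @ $5.35 = $3,051.90
Check: goods available $4,509.25 = COGS $1,457.35 + ending $3,051.90

Ending inventory = $3,051.90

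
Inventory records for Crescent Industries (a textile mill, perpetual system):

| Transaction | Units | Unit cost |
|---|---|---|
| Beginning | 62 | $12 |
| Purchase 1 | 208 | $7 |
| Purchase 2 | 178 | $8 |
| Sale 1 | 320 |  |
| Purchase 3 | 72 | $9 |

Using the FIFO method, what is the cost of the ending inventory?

Ending inventory = $1,672

Sale 1 (320) [FIFO — oldest first]: 62 @ $12 + 208 @ $7 + 50 @ $8 = $2,600
Ending inventory: 128 @ $8 + 72 @ $9 = $1,672
Check: goods available $4,272 = COGS $2,600 + ending $1,672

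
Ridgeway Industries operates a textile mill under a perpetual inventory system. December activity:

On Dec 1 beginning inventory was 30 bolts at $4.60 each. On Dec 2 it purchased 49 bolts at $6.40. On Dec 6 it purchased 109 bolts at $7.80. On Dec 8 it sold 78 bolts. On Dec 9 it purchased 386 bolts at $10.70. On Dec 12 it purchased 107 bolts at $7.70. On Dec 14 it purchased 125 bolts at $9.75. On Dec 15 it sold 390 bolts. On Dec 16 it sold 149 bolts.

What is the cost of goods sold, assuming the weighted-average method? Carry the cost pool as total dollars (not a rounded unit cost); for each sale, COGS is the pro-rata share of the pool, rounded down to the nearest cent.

After Dec 1: 30 on hand, pool $138.00 (≈ $4.6000 each)
After Dec 2: 79 on hand, pool $451.60 (≈ $5.7165 each)
After Dec 6: 188 on hand, pool $1,301.80 (≈ $6.9245 each)
Dec 8, sell 78: 78/188 × $1,301.80 → $540.10
After Dec 9: 496 on hand, pool $4,891.90 (≈ $9.8627 each)
After Dec 12: 603 on hand, pool $5,715.80 (≈ $9.4789 each)
After Dec 14: 728 on hand, pool $6,934.55 (≈ $9.5255 each)
Dec 15, sell 390: 390/728 × $6,934.55 → $3,714.93
Dec 16, sell 149: 149/338 × $3,219.62 → $1,419.29
Total COGS = $540.10 + $3,714.93 + $1,419.29 = $5,674.32
Ending inventory (cost pool remaining) = $1,800.33

COGS = $5,674.32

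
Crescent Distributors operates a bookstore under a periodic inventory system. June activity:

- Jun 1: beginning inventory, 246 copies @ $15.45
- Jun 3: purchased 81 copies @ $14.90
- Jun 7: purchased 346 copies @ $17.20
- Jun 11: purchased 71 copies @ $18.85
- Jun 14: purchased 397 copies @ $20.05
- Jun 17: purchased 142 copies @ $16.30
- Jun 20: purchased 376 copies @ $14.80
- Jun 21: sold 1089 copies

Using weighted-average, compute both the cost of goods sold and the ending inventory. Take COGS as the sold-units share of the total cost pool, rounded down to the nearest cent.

COGS = $18,469.28; ending inventory = $9,667.12

Jun 21, sell 1089: 1089/1659 × $28,136.40 → $18,469.28
Ending inventory (cost pool remaining) = $9,667.12
Check: goods available $28,136.40 = COGS $18,469.28 + ending $9,667.12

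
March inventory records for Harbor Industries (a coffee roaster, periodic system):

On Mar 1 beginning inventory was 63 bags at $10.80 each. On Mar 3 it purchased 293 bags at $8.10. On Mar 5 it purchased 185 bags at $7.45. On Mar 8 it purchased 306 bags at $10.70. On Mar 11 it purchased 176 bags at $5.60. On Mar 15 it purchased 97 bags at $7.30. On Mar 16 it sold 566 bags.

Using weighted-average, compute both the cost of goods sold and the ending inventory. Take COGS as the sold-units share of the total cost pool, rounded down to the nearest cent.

COGS = $4,750.28; ending inventory = $4,649.57

Mar 16, sell 566: 566/1120 × $9,399.85 → $4,750.28
Ending inventory (cost pool remaining) = $4,649.57
Check: goods available $9,399.85 = COGS $4,750.28 + ending $4,649.57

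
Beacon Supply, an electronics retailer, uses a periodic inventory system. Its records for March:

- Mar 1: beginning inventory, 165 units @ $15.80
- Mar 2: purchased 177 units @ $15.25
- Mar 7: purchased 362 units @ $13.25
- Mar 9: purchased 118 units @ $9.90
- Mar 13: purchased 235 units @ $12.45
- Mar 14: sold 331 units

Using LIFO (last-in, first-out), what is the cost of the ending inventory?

Mar 14, 331 sold [LIFO — newest first]: 235 @ $12.45 + 96 @ $9.90 = $3,876.15
Ending inventory: 165 @ $15.80 + 177 @ $15.25 + 362 @ $13.25 + 22 @ $9.90 = $10,320.55
Check: goods available $14,196.70 = COGS $3,876.15 + ending $10,320.55

Ending inventory = $10,320.55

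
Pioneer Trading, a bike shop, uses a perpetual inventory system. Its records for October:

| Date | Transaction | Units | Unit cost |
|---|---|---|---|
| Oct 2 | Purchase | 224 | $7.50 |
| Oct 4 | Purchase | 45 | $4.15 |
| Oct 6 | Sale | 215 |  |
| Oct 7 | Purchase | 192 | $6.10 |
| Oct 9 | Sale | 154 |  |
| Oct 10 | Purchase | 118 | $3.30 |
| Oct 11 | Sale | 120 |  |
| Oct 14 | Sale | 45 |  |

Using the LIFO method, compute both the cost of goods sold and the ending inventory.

Oct 6, 215 sold [LIFO — newest first]: 45 @ $4.15 + 170 @ $7.50 = $1,461.75
Oct 9, 154 sold [LIFO — newest first]: 154 @ $6.10 = $939.40
Oct 11, 120 sold [LIFO — newest first]: 118 @ $3.30 + 2 @ $6.10 = $401.60
Oct 14, 45 sold [LIFO — newest first]: 36 @ $6.10 + 9 @ $7.50 = $287.10
Total COGS = $1,461.75 + $939.40 + $401.60 + $287.10 = $3,089.85
Ending inventory: 45 @ $7.50 = $337.50

COGS = $3,089.85; ending inventory = $337.50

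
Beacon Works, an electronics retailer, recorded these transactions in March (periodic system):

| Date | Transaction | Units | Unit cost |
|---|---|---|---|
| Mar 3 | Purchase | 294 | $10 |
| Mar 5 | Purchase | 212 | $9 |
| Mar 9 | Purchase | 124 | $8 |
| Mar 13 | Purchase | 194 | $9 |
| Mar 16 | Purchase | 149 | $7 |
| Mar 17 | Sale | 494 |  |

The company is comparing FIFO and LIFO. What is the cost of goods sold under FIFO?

FIFO COGS: 294 @ $10 + 200 @ $9 = $4,740
LIFO COGS: 149 @ $7 + 194 @ $9 + 124 @ $8 + 27 @ $9 = $4,024

COGS = $4,740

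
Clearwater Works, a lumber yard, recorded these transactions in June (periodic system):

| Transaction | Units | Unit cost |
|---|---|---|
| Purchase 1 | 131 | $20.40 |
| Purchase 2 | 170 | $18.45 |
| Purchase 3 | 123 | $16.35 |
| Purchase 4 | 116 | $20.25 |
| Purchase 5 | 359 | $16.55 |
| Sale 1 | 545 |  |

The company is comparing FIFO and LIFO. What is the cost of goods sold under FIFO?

FIFO COGS: 131 @ $20.40 + 170 @ $18.45 + 123 @ $16.35 + 116 @ $20.25 + 5 @ $16.55 = $10,251.70
LIFO COGS: 359 @ $16.55 + 116 @ $20.25 + 70 @ $16.35 = $9,434.95

COGS = $10,251.70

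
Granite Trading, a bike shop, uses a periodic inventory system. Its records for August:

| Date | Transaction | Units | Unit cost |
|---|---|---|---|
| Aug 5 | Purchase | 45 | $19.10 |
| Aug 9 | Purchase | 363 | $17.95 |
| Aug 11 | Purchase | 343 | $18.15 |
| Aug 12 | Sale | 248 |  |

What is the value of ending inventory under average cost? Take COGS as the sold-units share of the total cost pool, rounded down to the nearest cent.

Ending inventory = $9,109.46

Aug 12, sell 248: 248/751 × $13,600.80 → $4,491.34
Ending inventory (cost pool remaining) = $9,109.46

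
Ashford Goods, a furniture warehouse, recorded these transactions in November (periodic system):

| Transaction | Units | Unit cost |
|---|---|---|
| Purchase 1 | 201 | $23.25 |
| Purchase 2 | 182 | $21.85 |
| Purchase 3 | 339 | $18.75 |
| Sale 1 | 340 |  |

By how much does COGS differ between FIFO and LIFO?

$1,332.30

FIFO COGS: 201 @ $23.25 + 139 @ $21.85 = $7,710.40
LIFO COGS: 339 @ $18.75 + 1 @ $21.85 = $6,378.10
Difference = |$7,710.40 − $6,378.10| = $1,332.30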